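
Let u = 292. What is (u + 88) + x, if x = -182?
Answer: 198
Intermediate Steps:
(u + 88) + x = (292 + 88) - 182 = 380 - 182 = 198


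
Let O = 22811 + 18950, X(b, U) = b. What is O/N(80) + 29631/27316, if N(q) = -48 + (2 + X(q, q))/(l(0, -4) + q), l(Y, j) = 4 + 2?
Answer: -48992025955/55260268 ≈ -886.57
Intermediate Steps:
l(Y, j) = 6
N(q) = -48 + (2 + q)/(6 + q)
O = 41761
O/N(80) + 29631/27316 = 41761/(((-286 - 47*80)/(6 + 80))) + 29631/27316 = 41761/(((-286 - 3760)/86)) + 29631*(1/27316) = 41761/(((1/86)*(-4046))) + 29631/27316 = 41761/(-2023/43) + 29631/27316 = 41761*(-43/2023) + 29631/27316 = -1795723/2023 + 29631/27316 = -48992025955/55260268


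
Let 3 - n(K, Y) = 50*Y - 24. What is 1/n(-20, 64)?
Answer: -1/3173 ≈ -0.00031516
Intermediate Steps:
n(K, Y) = 27 - 50*Y (n(K, Y) = 3 - (50*Y - 24) = 3 - (-24 + 50*Y) = 3 + (24 - 50*Y) = 27 - 50*Y)
1/n(-20, 64) = 1/(27 - 50*64) = 1/(27 - 3200) = 1/(-3173) = -1/3173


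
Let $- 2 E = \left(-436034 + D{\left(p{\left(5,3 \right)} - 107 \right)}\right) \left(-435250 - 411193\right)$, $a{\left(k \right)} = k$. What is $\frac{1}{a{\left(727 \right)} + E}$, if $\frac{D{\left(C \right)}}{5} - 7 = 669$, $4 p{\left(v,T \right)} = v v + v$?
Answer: $- \frac{1}{183108474134} \approx -5.4612 \cdot 10^{-12}$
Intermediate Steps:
$p{\left(v,T \right)} = \frac{v}{4} + \frac{v^{2}}{4}$ ($p{\left(v,T \right)} = \frac{v v + v}{4} = \frac{v^{2} + v}{4} = \frac{v + v^{2}}{4} = \frac{v}{4} + \frac{v^{2}}{4}$)
$D{\left(C \right)} = 3380$ ($D{\left(C \right)} = 35 + 5 \cdot 669 = 35 + 3345 = 3380$)
$E = -183108474861$ ($E = - \frac{\left(-436034 + 3380\right) \left(-435250 - 411193\right)}{2} = - \frac{\left(-432654\right) \left(-846443\right)}{2} = \left(- \frac{1}{2}\right) 366216949722 = -183108474861$)
$\frac{1}{a{\left(727 \right)} + E} = \frac{1}{727 - 183108474861} = \frac{1}{-183108474134} = - \frac{1}{183108474134}$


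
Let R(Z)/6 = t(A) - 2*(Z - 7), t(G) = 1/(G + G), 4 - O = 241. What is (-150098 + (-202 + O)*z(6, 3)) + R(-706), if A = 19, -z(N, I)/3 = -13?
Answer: -3014594/19 ≈ -1.5866e+5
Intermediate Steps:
O = -237 (O = 4 - 1*241 = 4 - 241 = -237)
z(N, I) = 39 (z(N, I) = -3*(-13) = 39)
t(G) = 1/(2*G)
R(Z) = 1599/19 - 12*Z (R(Z) = 6*((½)/19 - 2*(Z - 7)) = 6*((½)*(1/19) - 2*(-7 + Z)) = 6*(1/38 + (14 - 2*Z)) = 6*(533/38 - 2*Z) = 1599/19 - 12*Z)
(-150098 + (-202 + O)*z(6, 3)) + R(-706) = (-150098 + (-202 - 237)*39) + (1599/19 - 12*(-706)) = (-150098 - 439*39) + (1599/19 + 8472) = (-150098 - 17121) + 162567/19 = -167219 + 162567/19 = -3014594/19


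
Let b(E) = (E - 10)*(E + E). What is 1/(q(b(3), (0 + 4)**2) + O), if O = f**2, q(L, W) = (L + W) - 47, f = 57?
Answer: 1/3176 ≈ 0.00031486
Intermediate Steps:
b(E) = 2*E*(-10 + E) (b(E) = (-10 + E)*(2*E) = 2*E*(-10 + E))
q(L, W) = -47 + L + W
O = 3249 (O = 57**2 = 3249)
1/(q(b(3), (0 + 4)**2) + O) = 1/((-47 + 2*3*(-10 + 3) + (0 + 4)**2) + 3249) = 1/((-47 + 2*3*(-7) + 4**2) + 3249) = 1/((-47 - 42 + 16) + 3249) = 1/(-73 + 3249) = 1/3176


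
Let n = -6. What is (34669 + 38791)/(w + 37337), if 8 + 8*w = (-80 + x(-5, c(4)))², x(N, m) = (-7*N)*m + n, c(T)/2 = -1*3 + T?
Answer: 18365/9342 ≈ 1.9659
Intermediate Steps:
c(T) = -6 + 2*T (c(T) = 2*(-1*3 + T) = 2*(-3 + T) = -6 + 2*T)
x(N, m) = -6 - 7*N*m (x(N, m) = (-7*N)*m - 6 = -7*N*m - 6 = -6 - 7*N*m)
w = 31 (w = -1 + (-80 + (-6 - 7*(-5)*(-6 + 2*4)))²/8 = -1 + (-80 + (-6 - 7*(-5)*(-6 + 8)))²/8 = -1 + (-80 + (-6 - 7*(-5)*2))²/8 = -1 + (-80 + (-6 + 70))²/8 = -1 + (-80 + 64)²/8 = -1 + (⅛)*(-16)² = -1 + (⅛)*256 = -1 + 32 = 31)
(34669 + 38791)/(w + 37337) = (34669 + 38791)/(31 + 37337) = 73460/37368 = 73460*(1/37368) = 18365/9342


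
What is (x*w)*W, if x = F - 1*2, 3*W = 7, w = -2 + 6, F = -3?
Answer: -140/3 ≈ -46.667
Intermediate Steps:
w = 4
W = 7/3 (W = (⅓)*7 = 7/3 ≈ 2.3333)
x = -5 (x = -3 - 1*2 = -3 - 2 = -5)
(x*w)*W = -5*4*(7/3) = -20*7/3 = -140/3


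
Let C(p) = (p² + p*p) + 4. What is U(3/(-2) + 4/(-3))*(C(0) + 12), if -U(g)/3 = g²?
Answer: -1156/3 ≈ -385.33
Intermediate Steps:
U(g) = -3*g²
C(p) = 4 + 2*p² (C(p) = (p² + p²) + 4 = 2*p² + 4 = 4 + 2*p²)
U(3/(-2) + 4/(-3))*(C(0) + 12) = (-3*(3/(-2) + 4/(-3))²)*((4 + 2*0²) + 12) = (-3*(3*(-½) + 4*(-⅓))²)*((4 + 2*0) + 12) = (-3*(-3/2 - 4/3)²)*((4 + 0) + 12) = (-3*(-17/6)²)*(4 + 12) = -3*289/36*16 = -289/12*16 = -1156/3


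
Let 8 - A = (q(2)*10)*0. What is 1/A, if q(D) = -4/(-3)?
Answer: ⅛ ≈ 0.12500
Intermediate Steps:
q(D) = 4/3 (q(D) = -4*(-⅓) = 4/3)
A = 8 (A = 8 - (4/3)*10*0 = 8 - 40*0/3 = 8 - 1*0 = 8 + 0 = 8)
1/A = 1/8 = ⅛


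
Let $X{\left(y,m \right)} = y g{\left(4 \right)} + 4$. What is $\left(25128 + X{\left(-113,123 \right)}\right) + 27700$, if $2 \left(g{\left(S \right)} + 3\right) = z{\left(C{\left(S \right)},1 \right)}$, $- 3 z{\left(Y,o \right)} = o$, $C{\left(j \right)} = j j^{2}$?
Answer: $\frac{319139}{6} \approx 53190.0$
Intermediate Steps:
$C{\left(j \right)} = j^{3}$
$z{\left(Y,o \right)} = - \frac{o}{3}$
$g{\left(S \right)} = - \frac{19}{6}$ ($g{\left(S \right)} = -3 + \frac{\left(- \frac{1}{3}\right) 1}{2} = -3 + \frac{1}{2} \left(- \frac{1}{3}\right) = -3 - \frac{1}{6} = - \frac{19}{6}$)
$X{\left(y,m \right)} = 4 - \frac{19 y}{6}$ ($X{\left(y,m \right)} = y \left(- \frac{19}{6}\right) + 4 = - \frac{19 y}{6} + 4 = 4 - \frac{19 y}{6}$)
$\left(25128 + X{\left(-113,123 \right)}\right) + 27700 = \left(25128 + \left(4 - - \frac{2147}{6}\right)\right) + 27700 = \left(25128 + \left(4 + \frac{2147}{6}\right)\right) + 27700 = \left(25128 + \frac{2171}{6}\right) + 27700 = \frac{152939}{6} + 27700 = \frac{319139}{6}$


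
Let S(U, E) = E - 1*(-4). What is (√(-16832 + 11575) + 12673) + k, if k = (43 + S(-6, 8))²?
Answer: 15698 + I*√5257 ≈ 15698.0 + 72.505*I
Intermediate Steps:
S(U, E) = 4 + E (S(U, E) = E + 4 = 4 + E)
k = 3025 (k = (43 + (4 + 8))² = (43 + 12)² = 55² = 3025)
(√(-16832 + 11575) + 12673) + k = (√(-16832 + 11575) + 12673) + 3025 = (√(-5257) + 12673) + 3025 = (I*√5257 + 12673) + 3025 = (12673 + I*√5257) + 3025 = 15698 + I*√5257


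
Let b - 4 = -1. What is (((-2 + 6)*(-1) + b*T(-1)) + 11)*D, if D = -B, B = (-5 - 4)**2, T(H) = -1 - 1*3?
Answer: 405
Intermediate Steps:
b = 3 (b = 4 - 1 = 3)
T(H) = -4 (T(H) = -1 - 3 = -4)
B = 81 (B = (-9)**2 = 81)
D = -81 (D = -1*81 = -81)
(((-2 + 6)*(-1) + b*T(-1)) + 11)*D = (((-2 + 6)*(-1) + 3*(-4)) + 11)*(-81) = ((4*(-1) - 12) + 11)*(-81) = ((-4 - 12) + 11)*(-81) = (-16 + 11)*(-81) = -5*(-81) = 405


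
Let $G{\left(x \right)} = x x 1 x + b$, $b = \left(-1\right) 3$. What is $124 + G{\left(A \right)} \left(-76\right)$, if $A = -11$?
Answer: $101508$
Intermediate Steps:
$b = -3$
$G{\left(x \right)} = -3 + x^{3}$ ($G{\left(x \right)} = x x 1 x - 3 = x^{2} \cdot 1 x - 3 = x^{2} x - 3 = x^{3} - 3 = -3 + x^{3}$)
$124 + G{\left(A \right)} \left(-76\right) = 124 + \left(-3 + \left(-11\right)^{3}\right) \left(-76\right) = 124 + \left(-3 - 1331\right) \left(-76\right) = 124 - -101384 = 124 + 101384 = 101508$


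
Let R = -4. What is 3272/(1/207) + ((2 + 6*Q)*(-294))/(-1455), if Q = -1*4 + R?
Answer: 328487932/485 ≈ 6.7730e+5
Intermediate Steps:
Q = -8 (Q = -1*4 - 4 = -4 - 4 = -8)
3272/(1/207) + ((2 + 6*Q)*(-294))/(-1455) = 3272/(1/207) + ((2 + 6*(-8))*(-294))/(-1455) = 3272/(1/207) + ((2 - 48)*(-294))*(-1/1455) = 3272*207 - 46*(-294)*(-1/1455) = 677304 + 13524*(-1/1455) = 677304 - 4508/485 = 328487932/485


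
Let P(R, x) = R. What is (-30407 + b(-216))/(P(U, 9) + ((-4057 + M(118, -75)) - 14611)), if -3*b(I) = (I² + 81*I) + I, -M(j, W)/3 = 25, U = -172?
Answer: 8011/3783 ≈ 2.1176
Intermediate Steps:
M(j, W) = -75 (M(j, W) = -3*25 = -75)
b(I) = -82*I/3 - I²/3 (b(I) = -((I² + 81*I) + I)/3 = -(I² + 82*I)/3 = -82*I/3 - I²/3)
(-30407 + b(-216))/(P(U, 9) + ((-4057 + M(118, -75)) - 14611)) = (-30407 - ⅓*(-216)*(82 - 216))/(-172 + ((-4057 - 75) - 14611)) = (-30407 - ⅓*(-216)*(-134))/(-172 + (-4132 - 14611)) = (-30407 - 9648)/(-172 - 18743) = -40055/(-18915) = -40055*(-1/18915) = 8011/3783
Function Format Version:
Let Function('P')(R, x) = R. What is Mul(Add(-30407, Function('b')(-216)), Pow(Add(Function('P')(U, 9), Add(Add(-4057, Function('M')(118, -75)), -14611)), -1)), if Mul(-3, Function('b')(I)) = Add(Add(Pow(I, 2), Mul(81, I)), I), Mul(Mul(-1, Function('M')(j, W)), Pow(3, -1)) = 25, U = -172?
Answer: Rational(8011, 3783) ≈ 2.1176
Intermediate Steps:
Function('M')(j, W) = -75 (Function('M')(j, W) = Mul(-3, 25) = -75)
Function('b')(I) = Add(Mul(Rational(-82, 3), I), Mul(Rational(-1, 3), Pow(I, 2))) (Function('b')(I) = Mul(Rational(-1, 3), Add(Add(Pow(I, 2), Mul(81, I)), I)) = Mul(Rational(-1, 3), Add(Pow(I, 2), Mul(82, I))) = Add(Mul(Rational(-82, 3), I), Mul(Rational(-1, 3), Pow(I, 2))))
Mul(Add(-30407, Function('b')(-216)), Pow(Add(Function('P')(U, 9), Add(Add(-4057, Function('M')(118, -75)), -14611)), -1)) = Mul(Add(-30407, Mul(Rational(-1, 3), -216, Add(82, -216))), Pow(Add(-172, Add(Add(-4057, -75), -14611)), -1)) = Mul(Add(-30407, Mul(Rational(-1, 3), -216, -134)), Pow(Add(-172, Add(-4132, -14611)), -1)) = Mul(Add(-30407, -9648), Pow(Add(-172, -18743), -1)) = Mul(-40055, Pow(-18915, -1)) = Mul(-40055, Rational(-1, 18915)) = Rational(8011, 3783)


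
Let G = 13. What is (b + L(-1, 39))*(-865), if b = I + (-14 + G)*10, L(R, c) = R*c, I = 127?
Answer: -67470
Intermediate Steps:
b = 117 (b = 127 + (-14 + 13)*10 = 127 - 1*10 = 127 - 10 = 117)
(b + L(-1, 39))*(-865) = (117 - 1*39)*(-865) = (117 - 39)*(-865) = 78*(-865) = -67470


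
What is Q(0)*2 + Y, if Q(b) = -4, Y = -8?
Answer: -16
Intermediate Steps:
Q(0)*2 + Y = -4*2 - 8 = -8 - 8 = -16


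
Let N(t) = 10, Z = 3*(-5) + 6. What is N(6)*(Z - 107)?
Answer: -1160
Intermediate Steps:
Z = -9 (Z = -15 + 6 = -9)
N(6)*(Z - 107) = 10*(-9 - 107) = 10*(-116) = -1160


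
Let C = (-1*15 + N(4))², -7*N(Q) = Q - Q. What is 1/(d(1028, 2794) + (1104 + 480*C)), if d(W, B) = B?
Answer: 1/111898 ≈ 8.9367e-6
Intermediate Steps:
N(Q) = 0 (N(Q) = -(Q - Q)/7 = -⅐*0 = 0)
C = 225 (C = (-1*15 + 0)² = (-15 + 0)² = (-15)² = 225)
1/(d(1028, 2794) + (1104 + 480*C)) = 1/(2794 + (1104 + 480*225)) = 1/(2794 + (1104 + 108000)) = 1/(2794 + 109104) = 1/111898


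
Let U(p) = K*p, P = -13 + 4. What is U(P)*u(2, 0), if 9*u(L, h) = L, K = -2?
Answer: 4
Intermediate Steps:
P = -9
u(L, h) = L/9
U(p) = -2*p
U(P)*u(2, 0) = (-2*(-9))*((⅑)*2) = 18*(2/9) = 4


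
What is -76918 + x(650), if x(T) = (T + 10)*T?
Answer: 352082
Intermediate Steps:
x(T) = T*(10 + T) (x(T) = (10 + T)*T = T*(10 + T))
-76918 + x(650) = -76918 + 650*(10 + 650) = -76918 + 650*660 = -76918 + 429000 = 352082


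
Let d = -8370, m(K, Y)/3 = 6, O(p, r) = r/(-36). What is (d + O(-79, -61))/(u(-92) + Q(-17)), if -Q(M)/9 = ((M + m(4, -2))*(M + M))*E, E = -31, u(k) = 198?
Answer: 301259/334368 ≈ 0.90098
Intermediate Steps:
O(p, r) = -r/36 (O(p, r) = r*(-1/36) = -r/36)
m(K, Y) = 18 (m(K, Y) = 3*6 = 18)
Q(M) = 558*M*(18 + M) (Q(M) = -9*(M + 18)*(M + M)*(-31) = -9*(18 + M)*(2*M)*(-31) = -9*2*M*(18 + M)*(-31) = -(-558)*M*(18 + M) = 558*M*(18 + M))
(d + O(-79, -61))/(u(-92) + Q(-17)) = (-8370 - 1/36*(-61))/(198 + 558*(-17)*(18 - 17)) = (-8370 + 61/36)/(198 + 558*(-17)*1) = -301259/(36*(198 - 9486)) = -301259/36/(-9288) = -301259/36*(-1/9288) = 301259/334368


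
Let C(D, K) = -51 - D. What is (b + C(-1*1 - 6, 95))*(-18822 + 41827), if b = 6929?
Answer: 158389425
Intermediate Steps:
(b + C(-1*1 - 6, 95))*(-18822 + 41827) = (6929 + (-51 - (-1*1 - 6)))*(-18822 + 41827) = (6929 + (-51 - (-1 - 6)))*23005 = (6929 + (-51 - 1*(-7)))*23005 = (6929 + (-51 + 7))*23005 = (6929 - 44)*23005 = 6885*23005 = 158389425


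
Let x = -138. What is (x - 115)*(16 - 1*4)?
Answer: -3036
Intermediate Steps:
(x - 115)*(16 - 1*4) = (-138 - 115)*(16 - 1*4) = -253*(16 - 4) = -253*12 = -3036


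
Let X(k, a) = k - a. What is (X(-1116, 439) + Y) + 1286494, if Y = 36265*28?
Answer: 2300359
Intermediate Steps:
Y = 1015420
(X(-1116, 439) + Y) + 1286494 = ((-1116 - 1*439) + 1015420) + 1286494 = ((-1116 - 439) + 1015420) + 1286494 = (-1555 + 1015420) + 1286494 = 1013865 + 1286494 = 2300359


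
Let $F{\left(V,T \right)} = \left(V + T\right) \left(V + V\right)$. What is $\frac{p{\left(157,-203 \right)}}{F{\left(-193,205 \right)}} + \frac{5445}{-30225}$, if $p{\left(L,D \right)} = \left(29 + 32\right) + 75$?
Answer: $- \frac{244432}{1166685} \approx -0.20951$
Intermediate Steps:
$p{\left(L,D \right)} = 136$ ($p{\left(L,D \right)} = 61 + 75 = 136$)
$F{\left(V,T \right)} = 2 V \left(T + V\right)$ ($F{\left(V,T \right)} = \left(T + V\right) 2 V = 2 V \left(T + V\right)$)
$\frac{p{\left(157,-203 \right)}}{F{\left(-193,205 \right)}} + \frac{5445}{-30225} = \frac{136}{2 \left(-193\right) \left(205 - 193\right)} + \frac{5445}{-30225} = \frac{136}{2 \left(-193\right) 12} + 5445 \left(- \frac{1}{30225}\right) = \frac{136}{-4632} - \frac{363}{2015} = 136 \left(- \frac{1}{4632}\right) - \frac{363}{2015} = - \frac{17}{579} - \frac{363}{2015} = - \frac{244432}{1166685}$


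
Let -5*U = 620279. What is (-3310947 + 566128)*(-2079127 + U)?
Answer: 30236690049566/5 ≈ 6.0473e+12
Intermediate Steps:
U = -620279/5 (U = -1/5*620279 = -620279/5 ≈ -1.2406e+5)
(-3310947 + 566128)*(-2079127 + U) = (-3310947 + 566128)*(-2079127 - 620279/5) = -2744819*(-11015914/5) = 30236690049566/5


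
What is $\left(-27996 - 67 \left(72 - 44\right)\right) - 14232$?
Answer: $-44104$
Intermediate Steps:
$\left(-27996 - 67 \left(72 - 44\right)\right) - 14232 = \left(-27996 - 1876\right) - 14232 = -29872 - 14232 = -44104$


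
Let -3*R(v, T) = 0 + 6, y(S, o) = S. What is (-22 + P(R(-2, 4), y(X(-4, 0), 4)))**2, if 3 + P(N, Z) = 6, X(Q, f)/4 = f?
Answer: 361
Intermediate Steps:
X(Q, f) = 4*f
R(v, T) = -2 (R(v, T) = -(0 + 6)/3 = -1/3*6 = -2)
P(N, Z) = 3 (P(N, Z) = -3 + 6 = 3)
(-22 + P(R(-2, 4), y(X(-4, 0), 4)))**2 = (-22 + 3)**2 = (-19)**2 = 361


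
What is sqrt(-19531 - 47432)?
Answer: I*sqrt(66963) ≈ 258.77*I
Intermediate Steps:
sqrt(-19531 - 47432) = sqrt(-66963) = I*sqrt(66963)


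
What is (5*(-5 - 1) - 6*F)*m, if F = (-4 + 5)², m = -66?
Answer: 2376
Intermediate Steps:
F = 1 (F = 1² = 1)
(5*(-5 - 1) - 6*F)*m = (5*(-5 - 1) - 6*1)*(-66) = (5*(-6) - 6)*(-66) = (-30 - 6)*(-66) = -36*(-66) = 2376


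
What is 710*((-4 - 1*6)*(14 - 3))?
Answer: -78100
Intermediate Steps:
710*((-4 - 1*6)*(14 - 3)) = 710*((-4 - 6)*11) = 710*(-10*11) = 710*(-110) = -78100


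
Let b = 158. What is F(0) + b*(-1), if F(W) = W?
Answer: -158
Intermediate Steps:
F(0) + b*(-1) = 0 + 158*(-1) = 0 - 158 = -158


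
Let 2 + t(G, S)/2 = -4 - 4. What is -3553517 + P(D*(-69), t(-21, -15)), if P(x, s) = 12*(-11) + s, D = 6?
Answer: -3553669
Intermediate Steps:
t(G, S) = -20 (t(G, S) = -4 + 2*(-4 - 4) = -4 + 2*(-8) = -4 - 16 = -20)
P(x, s) = -132 + s
-3553517 + P(D*(-69), t(-21, -15)) = -3553517 + (-132 - 20) = -3553517 - 152 = -3553669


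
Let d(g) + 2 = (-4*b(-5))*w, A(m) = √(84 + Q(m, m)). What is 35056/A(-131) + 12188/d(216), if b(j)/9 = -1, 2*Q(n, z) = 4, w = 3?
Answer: 6094/53 + 17528*√86/43 ≈ 3895.2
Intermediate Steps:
Q(n, z) = 2 (Q(n, z) = (½)*4 = 2)
b(j) = -9 (b(j) = 9*(-1) = -9)
A(m) = √86 (A(m) = √(84 + 2) = √86)
d(g) = 106 (d(g) = -2 - 4*(-9)*3 = -2 + 36*3 = -2 + 108 = 106)
35056/A(-131) + 12188/d(216) = 35056/(√86) + 12188/106 = 35056*(√86/86) + 12188*(1/106) = 17528*√86/43 + 6094/53 = 6094/53 + 17528*√86/43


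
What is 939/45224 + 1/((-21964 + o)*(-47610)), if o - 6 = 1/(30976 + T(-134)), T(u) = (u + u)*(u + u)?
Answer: 10091359754941741/486018777990122136 ≈ 0.020763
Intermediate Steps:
T(u) = 4*u**2 (T(u) = (2*u)*(2*u) = 4*u**2)
o = 616801/102800 (o = 6 + 1/(30976 + 4*(-134)**2) = 6 + 1/(30976 + 4*17956) = 6 + 1/(30976 + 71824) = 6 + 1/102800 = 616801/102800 ≈ 6.0000)
939/45224 + 1/((-21964 + o)*(-47610)) = 939/45224 + 1/((-21964 + 616801/102800)*(-47610)) = 939*(1/45224) - 1/47610/(-2257282399/102800) = 939/45224 - 102800/2257282399*(-1/47610) = 939/45224 + 10280/10746921501639 = 10091359754941741/486018777990122136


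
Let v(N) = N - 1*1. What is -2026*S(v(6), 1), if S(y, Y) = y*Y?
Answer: -10130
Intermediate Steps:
v(N) = -1 + N (v(N) = N - 1 = -1 + N)
S(y, Y) = Y*y
-2026*S(v(6), 1) = -2026*(-1 + 6) = -2026*5 = -10130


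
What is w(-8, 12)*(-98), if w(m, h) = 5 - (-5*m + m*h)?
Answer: -5978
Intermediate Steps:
w(m, h) = 5 + 5*m - h*m (w(m, h) = 5 - (-5*m + h*m) = 5 + (5*m - h*m) = 5 + 5*m - h*m)
w(-8, 12)*(-98) = (5 + 5*(-8) - 1*12*(-8))*(-98) = (5 - 40 + 96)*(-98) = 61*(-98) = -5978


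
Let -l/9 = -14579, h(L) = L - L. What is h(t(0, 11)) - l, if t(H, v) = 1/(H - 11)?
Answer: -131211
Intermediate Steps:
t(H, v) = 1/(-11 + H)
h(L) = 0
l = 131211 (l = -9*(-14579) = 131211)
h(t(0, 11)) - l = 0 - 1*131211 = 0 - 131211 = -131211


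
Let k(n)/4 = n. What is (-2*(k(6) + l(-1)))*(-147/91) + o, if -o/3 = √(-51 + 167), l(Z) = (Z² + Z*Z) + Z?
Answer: 1050/13 - 6*√29 ≈ 48.458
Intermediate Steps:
l(Z) = Z + 2*Z² (l(Z) = (Z² + Z²) + Z = 2*Z² + Z = Z + 2*Z²)
k(n) = 4*n
o = -6*√29 (o = -3*√(-51 + 167) = -6*√29 ≈ -32.311)
(-2*(k(6) + l(-1)))*(-147/91) + o = (-2*(4*6 - (1 + 2*(-1))))*(-147/91) - 6*√29 = (-2*(24 - (1 - 2)))*(-147*1/91) - 6*√29 = -2*(24 - 1*(-1))*(-21/13) - 6*√29 = -2*(24 + 1)*(-21/13) - 6*√29 = -2*25*(-21/13) - 6*√29 = -50*(-21/13) - 6*√29 = 1050/13 - 6*√29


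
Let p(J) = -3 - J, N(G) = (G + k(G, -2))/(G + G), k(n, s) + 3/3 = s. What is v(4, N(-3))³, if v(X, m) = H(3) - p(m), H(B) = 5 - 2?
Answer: 343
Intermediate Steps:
k(n, s) = -1 + s
N(G) = (-3 + G)/(2*G) (N(G) = (G + (-1 - 2))/(G + G) = (G - 3)/((2*G)) = (-3 + G)*(1/(2*G)) = (-3 + G)/(2*G))
H(B) = 3
v(X, m) = 6 + m (v(X, m) = 3 - (-3 - m) = 3 + (3 + m) = 6 + m)
v(4, N(-3))³ = (6 + (½)*(-3 - 3)/(-3))³ = (6 + (½)*(-⅓)*(-6))³ = (6 + 1)³ = 7³ = 343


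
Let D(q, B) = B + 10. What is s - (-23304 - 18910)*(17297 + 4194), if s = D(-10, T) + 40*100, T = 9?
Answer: 907225093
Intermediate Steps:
D(q, B) = 10 + B
s = 4019 (s = (10 + 9) + 40*100 = 19 + 4000 = 4019)
s - (-23304 - 18910)*(17297 + 4194) = 4019 - (-23304 - 18910)*(17297 + 4194) = 4019 - (-42214)*21491 = 4019 - 1*(-907221074) = 4019 + 907221074 = 907225093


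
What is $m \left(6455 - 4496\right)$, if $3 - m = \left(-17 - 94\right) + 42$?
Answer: $141048$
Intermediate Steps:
$m = 72$ ($m = 3 - \left(\left(-17 - 94\right) + 42\right) = 3 - \left(-111 + 42\right) = 3 - -69 = 3 + 69 = 72$)
$m \left(6455 - 4496\right) = 72 \left(6455 - 4496\right) = 72 \cdot 1959 = 141048$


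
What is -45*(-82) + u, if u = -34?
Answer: 3656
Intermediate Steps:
-45*(-82) + u = -45*(-82) - 34 = 3690 - 34 = 3656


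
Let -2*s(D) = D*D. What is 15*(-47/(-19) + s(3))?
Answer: -1155/38 ≈ -30.395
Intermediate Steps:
s(D) = -D²/2 (s(D) = -D*D/2 = -D²/2)
15*(-47/(-19) + s(3)) = 15*(-47/(-19) - ½*3²) = 15*(-47*(-1/19) - ½*9) = 15*(47/19 - 9/2) = 15*(-77/38) = -1155/38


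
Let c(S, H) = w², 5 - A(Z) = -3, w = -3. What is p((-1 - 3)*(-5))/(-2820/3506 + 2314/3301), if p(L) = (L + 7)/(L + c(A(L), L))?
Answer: -156239631/17341072 ≈ -9.0098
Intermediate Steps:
A(Z) = 8 (A(Z) = 5 - 1*(-3) = 5 + 3 = 8)
c(S, H) = 9 (c(S, H) = (-3)² = 9)
p(L) = (7 + L)/(9 + L) (p(L) = (L + 7)/(L + 9) = (7 + L)/(9 + L))
p((-1 - 3)*(-5))/(-2820/3506 + 2314/3301) = ((7 + (-1 - 3)*(-5))/(9 + (-1 - 3)*(-5)))/(-2820/3506 + 2314/3301) = ((7 - 4*(-5))/(9 - 4*(-5)))/(-2820*1/3506 + 2314*(1/3301)) = ((7 + 20)/(9 + 20))/(-1410/1753 + 2314/3301) = (27/29)/(-597968/5786653) = ((1/29)*27)*(-5786653/597968) = (27/29)*(-5786653/597968) = -156239631/17341072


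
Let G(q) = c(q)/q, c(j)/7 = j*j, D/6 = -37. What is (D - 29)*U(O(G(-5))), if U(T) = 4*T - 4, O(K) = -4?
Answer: 5020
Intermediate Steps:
D = -222 (D = 6*(-37) = -222)
c(j) = 7*j**2 (c(j) = 7*(j*j) = 7*j**2)
G(q) = 7*q (G(q) = (7*q**2)/q = 7*q)
U(T) = -4 + 4*T
(D - 29)*U(O(G(-5))) = (-222 - 29)*(-4 + 4*(-4)) = -251*(-4 - 16) = -251*(-20) = 5020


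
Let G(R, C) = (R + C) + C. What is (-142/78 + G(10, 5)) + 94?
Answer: 4375/39 ≈ 112.18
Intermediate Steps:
G(R, C) = R + 2*C (G(R, C) = (C + R) + C = R + 2*C)
(-142/78 + G(10, 5)) + 94 = (-142/78 + (10 + 2*5)) + 94 = (-142*1/78 + (10 + 10)) + 94 = (-71/39 + 20) + 94 = 709/39 + 94 = 4375/39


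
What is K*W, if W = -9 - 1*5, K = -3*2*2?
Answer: 168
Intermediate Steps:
K = -12 (K = -6*2 = -12)
W = -14 (W = -9 - 5 = -14)
K*W = -12*(-14) = 168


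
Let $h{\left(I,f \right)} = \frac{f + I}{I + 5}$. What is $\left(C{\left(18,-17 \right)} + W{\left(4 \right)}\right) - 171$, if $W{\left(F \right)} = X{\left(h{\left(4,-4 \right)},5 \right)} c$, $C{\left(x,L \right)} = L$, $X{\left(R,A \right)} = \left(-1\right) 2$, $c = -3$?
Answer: $-182$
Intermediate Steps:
$h{\left(I,f \right)} = \frac{I + f}{5 + I}$
$X{\left(R,A \right)} = -2$
$W{\left(F \right)} = 6$ ($W{\left(F \right)} = \left(-2\right) \left(-3\right) = 6$)
$\left(C{\left(18,-17 \right)} + W{\left(4 \right)}\right) - 171 = \left(-17 + 6\right) - 171 = -11 - 171 = -182$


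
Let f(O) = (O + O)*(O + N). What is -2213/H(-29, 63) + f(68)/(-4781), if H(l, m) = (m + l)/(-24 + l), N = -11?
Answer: 560495141/162554 ≈ 3448.1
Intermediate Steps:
f(O) = 2*O*(-11 + O) (f(O) = (O + O)*(O - 11) = (2*O)*(-11 + O) = 2*O*(-11 + O))
H(l, m) = (l + m)/(-24 + l)
-2213/H(-29, 63) + f(68)/(-4781) = -2213*(-24 - 29)/(-29 + 63) + (2*68*(-11 + 68))/(-4781) = -2213/(34/(-53)) + (2*68*57)*(-1/4781) = -2213/((-1/53*34)) + 7752*(-1/4781) = -2213/(-34/53) - 7752/4781 = -2213*(-53/34) - 7752/4781 = 117289/34 - 7752/4781 = 560495141/162554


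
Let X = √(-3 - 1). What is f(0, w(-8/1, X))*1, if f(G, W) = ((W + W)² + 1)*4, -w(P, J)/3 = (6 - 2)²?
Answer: 36868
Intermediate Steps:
X = 2*I (X = √(-4) = 2*I ≈ 2.0*I)
w(P, J) = -48 (w(P, J) = -3*(6 - 2)² = -3*4² = -3*16 = -48)
f(G, W) = 4 + 16*W² (f(G, W) = ((2*W)² + 1)*4 = (4*W² + 1)*4 = (1 + 4*W²)*4 = 4 + 16*W²)
f(0, w(-8/1, X))*1 = (4 + 16*(-48)²)*1 = (4 + 16*2304)*1 = (4 + 36864)*1 = 36868*1 = 36868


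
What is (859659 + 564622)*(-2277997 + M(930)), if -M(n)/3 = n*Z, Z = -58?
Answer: -3014030693737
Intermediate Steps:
M(n) = 174*n (M(n) = -3*n*(-58) = -(-174)*n = 174*n)
(859659 + 564622)*(-2277997 + M(930)) = (859659 + 564622)*(-2277997 + 174*930) = 1424281*(-2277997 + 161820) = 1424281*(-2116177) = -3014030693737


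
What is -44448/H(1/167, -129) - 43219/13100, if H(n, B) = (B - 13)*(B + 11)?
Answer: -326611591/54875900 ≈ -5.9518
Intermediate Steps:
H(n, B) = (-13 + B)*(11 + B)
-44448/H(1/167, -129) - 43219/13100 = -44448/(-143 + (-129)² - 2*(-129)) - 43219/13100 = -44448/(-143 + 16641 + 258) - 43219*1/13100 = -44448/16756 - 43219/13100 = -44448*1/16756 - 43219/13100 = -11112/4189 - 43219/13100 = -326611591/54875900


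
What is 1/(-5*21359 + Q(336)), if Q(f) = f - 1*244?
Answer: -1/106703 ≈ -9.3718e-6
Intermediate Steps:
Q(f) = -244 + f (Q(f) = f - 244 = -244 + f)
1/(-5*21359 + Q(336)) = 1/(-5*21359 + (-244 + 336)) = 1/(-106795 + 92) = 1/(-106703) = -1/106703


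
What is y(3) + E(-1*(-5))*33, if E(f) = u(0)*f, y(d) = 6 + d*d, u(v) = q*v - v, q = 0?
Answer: 15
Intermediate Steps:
u(v) = -v (u(v) = 0*v - v = 0 - v = -v)
y(d) = 6 + d²
E(f) = 0 (E(f) = (-1*0)*f = 0*f = 0)
y(3) + E(-1*(-5))*33 = (6 + 3²) + 0*33 = (6 + 9) + 0 = 15 + 0 = 15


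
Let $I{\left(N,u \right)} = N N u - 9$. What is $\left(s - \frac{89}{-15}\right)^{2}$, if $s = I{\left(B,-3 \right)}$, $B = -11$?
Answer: $\frac{30151081}{225} \approx 1.34 \cdot 10^{5}$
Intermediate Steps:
$I{\left(N,u \right)} = -9 + u N^{2}$ ($I{\left(N,u \right)} = N^{2} u - 9 = u N^{2} - 9 = -9 + u N^{2}$)
$s = -372$ ($s = -9 - 3 \left(-11\right)^{2} = -9 - 363 = -372$)
$\left(s - \frac{89}{-15}\right)^{2} = \left(-372 - \frac{89}{-15}\right)^{2} = \left(-372 - 89 \left(- \frac{1}{15}\right)\right)^{2} = \left(-372 - - \frac{89}{15}\right)^{2} = \left(-372 + \frac{89}{15}\right)^{2} = \left(- \frac{5491}{15}\right)^{2} = \frac{30151081}{225}$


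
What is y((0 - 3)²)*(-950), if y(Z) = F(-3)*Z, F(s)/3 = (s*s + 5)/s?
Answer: 119700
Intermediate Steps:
F(s) = 3*(5 + s²)/s (F(s) = 3*((s*s + 5)/s) = 3*((s² + 5)/s) = 3*((5 + s²)/s) = 3*(5 + s²)/s)
y(Z) = -14*Z (y(Z) = (3*(-3) + 15/(-3))*Z = (-9 + 15*(-⅓))*Z = (-9 - 5)*Z = -14*Z)
y((0 - 3)²)*(-950) = -14*(0 - 3)²*(-950) = -14*(-3)²*(-950) = -14*9*(-950) = -126*(-950) = 119700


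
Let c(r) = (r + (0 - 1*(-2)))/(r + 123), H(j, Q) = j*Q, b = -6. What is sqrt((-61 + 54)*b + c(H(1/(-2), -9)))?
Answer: sqrt(2734365)/255 ≈ 6.4847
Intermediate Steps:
H(j, Q) = Q*j
c(r) = (2 + r)/(123 + r) (c(r) = (r + (0 + 2))/(123 + r) = (r + 2)/(123 + r) = (2 + r)/(123 + r))
sqrt((-61 + 54)*b + c(H(1/(-2), -9))) = sqrt((-61 + 54)*(-6) + (2 - 9/(-2))/(123 - 9/(-2))) = sqrt(-7*(-6) + (2 - 9*(-1/2))/(123 - 9*(-1/2))) = sqrt(42 + (2 + 9/2)/(123 + 9/2)) = sqrt(42 + (13/2)/(255/2)) = sqrt(42 + (2/255)*(13/2)) = sqrt(42 + 13/255) = sqrt(10723/255) = sqrt(2734365)/255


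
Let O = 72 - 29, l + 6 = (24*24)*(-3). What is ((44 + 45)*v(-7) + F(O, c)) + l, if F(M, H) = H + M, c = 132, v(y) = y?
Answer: -2182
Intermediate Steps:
l = -1734 (l = -6 + (24*24)*(-3) = -6 + 576*(-3) = -6 - 1728 = -1734)
O = 43
((44 + 45)*v(-7) + F(O, c)) + l = ((44 + 45)*(-7) + (132 + 43)) - 1734 = (89*(-7) + 175) - 1734 = (-623 + 175) - 1734 = -448 - 1734 = -2182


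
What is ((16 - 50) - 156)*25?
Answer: -4750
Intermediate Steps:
((16 - 50) - 156)*25 = (-34 - 156)*25 = -190*25 = -4750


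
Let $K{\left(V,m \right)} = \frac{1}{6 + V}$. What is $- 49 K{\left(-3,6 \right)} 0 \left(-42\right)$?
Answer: $0$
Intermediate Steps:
$- 49 K{\left(-3,6 \right)} 0 \left(-42\right) = - \frac{49}{6 - 3} \cdot 0 \left(-42\right) = - \frac{49}{3} \cdot 0 = \left(-49\right) \frac{1}{3} \cdot 0 = \left(- \frac{49}{3}\right) 0 = 0$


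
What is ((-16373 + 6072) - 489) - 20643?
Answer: -31433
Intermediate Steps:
((-16373 + 6072) - 489) - 20643 = (-10301 - 489) - 20643 = -10790 - 20643 = -31433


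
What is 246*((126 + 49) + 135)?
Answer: 76260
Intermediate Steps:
246*((126 + 49) + 135) = 246*(175 + 135) = 246*310 = 76260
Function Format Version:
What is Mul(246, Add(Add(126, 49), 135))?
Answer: 76260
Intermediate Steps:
Mul(246, Add(Add(126, 49), 135)) = Mul(246, Add(175, 135)) = Mul(246, 310) = 76260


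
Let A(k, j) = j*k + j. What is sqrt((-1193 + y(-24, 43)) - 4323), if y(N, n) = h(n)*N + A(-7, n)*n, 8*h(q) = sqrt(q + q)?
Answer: sqrt(-16610 - 3*sqrt(86)) ≈ 128.99*I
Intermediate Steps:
h(q) = sqrt(2)*sqrt(q)/8 (h(q) = sqrt(q + q)/8 = sqrt(2*q)/8 = (sqrt(2)*sqrt(q))/8 = sqrt(2)*sqrt(q)/8)
A(k, j) = j + j*k
y(N, n) = -6*n**2 + N*sqrt(2)*sqrt(n)/8 (y(N, n) = (sqrt(2)*sqrt(n)/8)*N + (n*(1 - 7))*n = N*sqrt(2)*sqrt(n)/8 + (n*(-6))*n = N*sqrt(2)*sqrt(n)/8 + (-6*n)*n = N*sqrt(2)*sqrt(n)/8 - 6*n**2 = -6*n**2 + N*sqrt(2)*sqrt(n)/8)
sqrt((-1193 + y(-24, 43)) - 4323) = sqrt((-1193 + (-6*43**2 + (1/8)*(-24)*sqrt(2)*sqrt(43))) - 4323) = sqrt((-1193 + (-6*1849 - 3*sqrt(86))) - 4323) = sqrt((-1193 + (-11094 - 3*sqrt(86))) - 4323) = sqrt((-12287 - 3*sqrt(86)) - 4323) = sqrt(-16610 - 3*sqrt(86))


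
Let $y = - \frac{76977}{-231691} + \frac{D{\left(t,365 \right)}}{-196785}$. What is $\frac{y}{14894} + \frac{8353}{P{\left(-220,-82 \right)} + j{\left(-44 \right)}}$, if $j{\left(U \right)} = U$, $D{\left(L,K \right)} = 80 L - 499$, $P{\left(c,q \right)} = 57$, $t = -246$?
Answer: $\frac{2836122662072542706}{4413934266955785} \approx 642.54$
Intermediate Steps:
$D{\left(L,K \right)} = -499 + 80 L$
$y = \frac{19823211634}{45593313435}$ ($y = - \frac{76977}{-231691} + \frac{-499 + 80 \left(-246\right)}{-196785} = \left(-76977\right) \left(- \frac{1}{231691}\right) + \left(-499 - 19680\right) \left(- \frac{1}{196785}\right) = \frac{76977}{231691} - - \frac{20179}{196785} = \frac{76977}{231691} + \frac{20179}{196785} = \frac{19823211634}{45593313435} \approx 0.43478$)
$\frac{y}{14894} + \frac{8353}{P{\left(-220,-82 \right)} + j{\left(-44 \right)}} = \frac{19823211634}{45593313435 \cdot 14894} + \frac{8353}{57 - 44} = \frac{19823211634}{45593313435} \cdot \frac{1}{14894} + \frac{8353}{13} = \frac{9911605817}{339533405150445} + 8353 \cdot \frac{1}{13} = \frac{9911605817}{339533405150445} + \frac{8353}{13} = \frac{2836122662072542706}{4413934266955785}$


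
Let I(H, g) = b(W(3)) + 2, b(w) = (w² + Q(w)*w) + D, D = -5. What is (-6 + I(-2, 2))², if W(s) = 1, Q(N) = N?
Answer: 49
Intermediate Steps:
b(w) = -5 + 2*w² (b(w) = (w² + w*w) - 5 = (w² + w²) - 5 = 2*w² - 5 = -5 + 2*w²)
I(H, g) = -1 (I(H, g) = (-5 + 2*1²) + 2 = (-5 + 2*1) + 2 = (-5 + 2) + 2 = -3 + 2 = -1)
(-6 + I(-2, 2))² = (-6 - 1)² = (-7)² = 49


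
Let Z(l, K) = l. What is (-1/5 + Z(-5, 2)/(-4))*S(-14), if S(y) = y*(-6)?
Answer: 441/5 ≈ 88.200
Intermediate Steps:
S(y) = -6*y
(-1/5 + Z(-5, 2)/(-4))*S(-14) = (-1/5 - 5/(-4))*(-6*(-14)) = (-1*1/5 - 5*(-1/4))*84 = (-1/5 + 5/4)*84 = (21/20)*84 = 441/5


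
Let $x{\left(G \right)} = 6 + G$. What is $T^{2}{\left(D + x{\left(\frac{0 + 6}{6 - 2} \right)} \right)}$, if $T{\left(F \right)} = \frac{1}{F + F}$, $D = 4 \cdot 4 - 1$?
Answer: $\frac{1}{2025} \approx 0.00049383$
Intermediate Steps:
$D = 15$ ($D = 16 - 1 = 15$)
$T{\left(F \right)} = \frac{1}{2 F}$
$T^{2}{\left(D + x{\left(\frac{0 + 6}{6 - 2} \right)} \right)} = \left(\frac{1}{2 \left(15 + \left(6 + \frac{0 + 6}{6 - 2}\right)\right)}\right)^{2} = \left(\frac{1}{2 \left(15 + \left(6 + \frac{6}{4}\right)\right)}\right)^{2} = \left(\frac{1}{2 \left(15 + \left(6 + 6 \cdot \frac{1}{4}\right)\right)}\right)^{2} = \left(\frac{1}{2 \left(15 + \left(6 + \frac{3}{2}\right)\right)}\right)^{2} = \left(\frac{1}{2 \left(15 + \frac{15}{2}\right)}\right)^{2} = \left(\frac{1}{2 \cdot \frac{45}{2}}\right)^{2} = \left(\frac{1}{2} \cdot \frac{2}{45}\right)^{2} = \left(\frac{1}{45}\right)^{2} = \frac{1}{2025}$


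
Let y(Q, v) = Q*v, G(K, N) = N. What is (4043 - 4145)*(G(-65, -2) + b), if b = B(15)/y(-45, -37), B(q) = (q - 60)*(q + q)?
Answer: 10608/37 ≈ 286.70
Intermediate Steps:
B(q) = 2*q*(-60 + q) (B(q) = (-60 + q)*(2*q) = 2*q*(-60 + q))
b = -30/37 (b = (2*15*(-60 + 15))/((-45*(-37))) = (2*15*(-45))/1665 = -1350*1/1665 = -30/37 ≈ -0.81081)
(4043 - 4145)*(G(-65, -2) + b) = (4043 - 4145)*(-2 - 30/37) = -102*(-104/37) = 10608/37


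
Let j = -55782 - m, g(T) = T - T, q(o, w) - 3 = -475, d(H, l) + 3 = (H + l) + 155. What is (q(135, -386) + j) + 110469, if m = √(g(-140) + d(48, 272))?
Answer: 54215 - 2*√118 ≈ 54193.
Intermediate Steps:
d(H, l) = 152 + H + l (d(H, l) = -3 + ((H + l) + 155) = -3 + (155 + H + l) = 152 + H + l)
q(o, w) = -472 (q(o, w) = 3 - 475 = -472)
g(T) = 0
m = 2*√118 (m = √(0 + (152 + 48 + 272)) = √(0 + 472) = √472 = 2*√118 ≈ 21.726)
j = -55782 - 2*√118 ≈ -55804.
(q(135, -386) + j) + 110469 = (-472 + (-55782 - 2*√118)) + 110469 = (-56254 - 2*√118) + 110469 = 54215 - 2*√118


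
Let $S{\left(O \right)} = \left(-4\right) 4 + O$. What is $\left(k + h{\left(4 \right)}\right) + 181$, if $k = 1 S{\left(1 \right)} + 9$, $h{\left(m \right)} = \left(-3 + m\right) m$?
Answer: $179$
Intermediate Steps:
$h{\left(m \right)} = m \left(-3 + m\right)$
$S{\left(O \right)} = -16 + O$
$k = -6$ ($k = 1 \left(-16 + 1\right) + 9 = 1 \left(-15\right) + 9 = -15 + 9 = -6$)
$\left(k + h{\left(4 \right)}\right) + 181 = \left(-6 + 4 \left(-3 + 4\right)\right) + 181 = \left(-6 + 4 \cdot 1\right) + 181 = \left(-6 + 4\right) + 181 = -2 + 181 = 179$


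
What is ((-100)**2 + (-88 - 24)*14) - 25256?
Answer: -16824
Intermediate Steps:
((-100)**2 + (-88 - 24)*14) - 25256 = (10000 - 112*14) - 25256 = (10000 - 1568) - 25256 = 8432 - 25256 = -16824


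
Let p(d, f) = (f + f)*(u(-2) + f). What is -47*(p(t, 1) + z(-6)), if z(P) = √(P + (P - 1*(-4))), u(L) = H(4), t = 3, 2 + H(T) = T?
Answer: -282 - 94*I*√2 ≈ -282.0 - 132.94*I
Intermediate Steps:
H(T) = -2 + T
u(L) = 2 (u(L) = -2 + 4 = 2)
z(P) = √(4 + 2*P) (z(P) = √(P + (P + 4)) = √(P + (4 + P)) = √(4 + 2*P))
p(d, f) = 2*f*(2 + f) (p(d, f) = (f + f)*(2 + f) = (2*f)*(2 + f) = 2*f*(2 + f))
-47*(p(t, 1) + z(-6)) = -47*(2*1*(2 + 1) + √(4 + 2*(-6))) = -47*(2*1*3 + √(4 - 12)) = -47*(6 + √(-8)) = -47*(6 + 2*I*√2) = -282 - 94*I*√2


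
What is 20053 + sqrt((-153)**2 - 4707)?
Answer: 20053 + 3*sqrt(2078) ≈ 20190.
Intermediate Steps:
20053 + sqrt((-153)**2 - 4707) = 20053 + sqrt(23409 - 4707) = 20053 + sqrt(18702) = 20053 + 3*sqrt(2078)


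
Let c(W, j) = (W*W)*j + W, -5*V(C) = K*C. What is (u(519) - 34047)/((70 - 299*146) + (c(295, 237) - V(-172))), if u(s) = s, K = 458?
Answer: -13970/8569117 ≈ -0.0016303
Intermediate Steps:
V(C) = -458*C/5
c(W, j) = W + j*W² (c(W, j) = W²*j + W = j*W² + W = W + j*W²)
(u(519) - 34047)/((70 - 299*146) + (c(295, 237) - V(-172))) = (519 - 34047)/((70 - 299*146) + (295*(1 + 295*237) - (-458)*(-172)/5)) = -33528/((70 - 43654) + (295*(1 + 69915) - 1*78776/5)) = -33528/(-43584 + (295*69916 - 78776/5)) = -33528/(-43584 + (20625220 - 78776/5)) = -33528/(-43584 + 103047324/5) = -33528/102829404/5 = -33528*5/102829404 = -13970/8569117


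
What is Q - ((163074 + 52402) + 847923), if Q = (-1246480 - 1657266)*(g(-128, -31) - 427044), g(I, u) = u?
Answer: 1240116259551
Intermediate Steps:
Q = 1240117322950 (Q = (-1246480 - 1657266)*(-31 - 427044) = -2903746*(-427075) = 1240117322950)
Q - ((163074 + 52402) + 847923) = 1240117322950 - ((163074 + 52402) + 847923) = 1240117322950 - (215476 + 847923) = 1240117322950 - 1*1063399 = 1240117322950 - 1063399 = 1240116259551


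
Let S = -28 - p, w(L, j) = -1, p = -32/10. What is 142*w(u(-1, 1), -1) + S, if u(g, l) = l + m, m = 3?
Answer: -834/5 ≈ -166.80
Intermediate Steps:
p = -16/5 (p = -32*1/10 = -16/5 ≈ -3.2000)
u(g, l) = 3 + l (u(g, l) = l + 3 = 3 + l)
S = -124/5 (S = -28 - 1*(-16/5) = -28 + 16/5 = -124/5 ≈ -24.800)
142*w(u(-1, 1), -1) + S = 142*(-1) - 124/5 = -142 - 124/5 = -834/5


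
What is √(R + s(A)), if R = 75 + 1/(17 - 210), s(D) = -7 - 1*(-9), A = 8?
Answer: 2*√716995/193 ≈ 8.7747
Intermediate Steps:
s(D) = 2 (s(D) = -7 + 9 = 2)
R = 14474/193 (R = 75 + 1/(-193) = 75 - 1/193 = 14474/193 ≈ 74.995)
√(R + s(A)) = √(14474/193 + 2) = √(14860/193) = 2*√716995/193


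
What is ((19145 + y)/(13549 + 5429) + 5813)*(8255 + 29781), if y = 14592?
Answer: 2098690520318/9489 ≈ 2.2117e+8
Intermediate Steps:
((19145 + y)/(13549 + 5429) + 5813)*(8255 + 29781) = ((19145 + 14592)/(13549 + 5429) + 5813)*(8255 + 29781) = (33737/18978 + 5813)*38036 = (110352851/18978)*38036 = 2098690520318/9489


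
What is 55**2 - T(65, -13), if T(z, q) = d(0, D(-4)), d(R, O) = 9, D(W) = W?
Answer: 3016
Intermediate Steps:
T(z, q) = 9
55**2 - T(65, -13) = 55**2 - 1*9 = 3025 - 9 = 3016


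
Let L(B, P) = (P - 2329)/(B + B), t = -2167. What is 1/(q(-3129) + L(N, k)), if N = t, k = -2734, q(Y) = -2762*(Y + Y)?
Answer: 4334/74911444127 ≈ 5.7855e-8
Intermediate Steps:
q(Y) = -5524*Y
N = -2167
L(B, P) = (-2329 + P)/(2*B) (L(B, P) = (-2329 + P)/((2*B)) = (-2329 + P)*(1/(2*B)) = (-2329 + P)/(2*B))
1/(q(-3129) + L(N, k)) = 1/(-5524*(-3129) + (½)*(-2329 - 2734)/(-2167)) = 1/(17284596 + (½)*(-1/2167)*(-5063)) = 1/(17284596 + 5063/4334) = 1/(74911444127/4334) = 4334/74911444127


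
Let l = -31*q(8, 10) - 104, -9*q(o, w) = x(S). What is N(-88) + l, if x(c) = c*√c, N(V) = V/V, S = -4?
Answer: -103 - 248*I/9 ≈ -103.0 - 27.556*I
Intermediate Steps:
N(V) = 1
x(c) = c^(3/2)
q(o, w) = 8*I/9 (q(o, w) = -(-8)*I/9 = 8*I/9)
l = -104 - 248*I/9 (l = -248*I/9 - 104 = -104 - 248*I/9 ≈ -104.0 - 27.556*I)
N(-88) + l = 1 + (-104 - 248*I/9) = -103 - 248*I/9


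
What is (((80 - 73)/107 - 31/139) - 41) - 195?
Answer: -3512372/14873 ≈ -236.16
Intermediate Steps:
(((80 - 73)/107 - 31/139) - 41) - 195 = ((7*(1/107) - 31*1/139) - 41) - 195 = ((7/107 - 31/139) - 41) - 195 = (-2344/14873 - 41) - 195 = -612137/14873 - 195 = -3512372/14873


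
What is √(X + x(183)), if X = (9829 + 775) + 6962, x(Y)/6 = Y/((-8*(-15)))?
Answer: √1757515/10 ≈ 132.57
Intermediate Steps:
x(Y) = Y/20 (x(Y) = 6*(Y/((-8*(-15)))) = 6*(Y/120) = Y/20)
X = 17566 (X = 10604 + 6962 = 17566)
√(X + x(183)) = √(17566 + (1/20)*183) = √(17566 + 183/20) = √(351503/20) = √1757515/10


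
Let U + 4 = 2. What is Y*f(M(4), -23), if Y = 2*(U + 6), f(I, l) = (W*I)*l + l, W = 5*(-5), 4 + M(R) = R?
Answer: -184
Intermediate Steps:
M(R) = -4 + R
W = -25
U = -2 (U = -4 + 2 = -2)
f(I, l) = l - 25*I*l (f(I, l) = (-25*I)*l + l = -25*I*l + l = l - 25*I*l)
Y = 8 (Y = 2*(-2 + 6) = 2*4 = 8)
Y*f(M(4), -23) = 8*(-23*(1 - 25*(-4 + 4))) = 8*(-23*(1 - 25*0)) = 8*(-23*(1 + 0)) = 8*(-23*1) = 8*(-23) = -184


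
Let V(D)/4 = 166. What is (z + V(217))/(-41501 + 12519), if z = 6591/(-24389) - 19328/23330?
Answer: -188593883529/8245311906670 ≈ -0.022873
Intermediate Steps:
z = -312579311/284497685 (z = 6591*(-1/24389) - 19328*1/23330 = -6591/24389 - 9664/11665 = -312579311/284497685 ≈ -1.0987)
V(D) = 664 (V(D) = 4*166 = 664)
(z + V(217))/(-41501 + 12519) = (-312579311/284497685 + 664)/(-41501 + 12519) = (188593883529/284497685)/(-28982) = (188593883529/284497685)*(-1/28982) = -188593883529/8245311906670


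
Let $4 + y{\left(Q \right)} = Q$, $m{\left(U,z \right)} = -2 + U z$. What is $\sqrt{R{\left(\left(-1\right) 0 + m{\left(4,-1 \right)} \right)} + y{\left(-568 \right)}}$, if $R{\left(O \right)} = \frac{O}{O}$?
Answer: $i \sqrt{571} \approx 23.896 i$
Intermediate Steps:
$y{\left(Q \right)} = -4 + Q$
$R{\left(O \right)} = 1$
$\sqrt{R{\left(\left(-1\right) 0 + m{\left(4,-1 \right)} \right)} + y{\left(-568 \right)}} = \sqrt{1 - 572} = \sqrt{-571} = i \sqrt{571}$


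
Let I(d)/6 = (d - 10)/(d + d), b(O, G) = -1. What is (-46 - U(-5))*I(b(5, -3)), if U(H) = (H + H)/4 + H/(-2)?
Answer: -1518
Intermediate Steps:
U(H) = 0 (U(H) = (2*H)*(¼) + H*(-½) = H/2 - H/2 = 0)
I(d) = 3*(-10 + d)/d (I(d) = 6*((d - 10)/(d + d)) = 6*((-10 + d)/((2*d))) = 6*((-10 + d)*(1/(2*d))) = 6*((-10 + d)/(2*d)) = 3*(-10 + d)/d)
(-46 - U(-5))*I(b(5, -3)) = (-46 - 1*0)*(3 - 30/(-1)) = (-46 + 0)*(3 - 30*(-1)) = -46*(3 + 30) = -46*33 = -1518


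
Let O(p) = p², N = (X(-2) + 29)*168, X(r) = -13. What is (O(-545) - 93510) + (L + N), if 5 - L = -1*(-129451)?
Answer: 76757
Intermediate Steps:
L = -129446 (L = 5 - (-1)*(-129451) = 5 - 1*129451 = 5 - 129451 = -129446)
N = 2688 (N = (-13 + 29)*168 = 16*168 = 2688)
(O(-545) - 93510) + (L + N) = ((-545)² - 93510) + (-129446 + 2688) = (297025 - 93510) - 126758 = 203515 - 126758 = 76757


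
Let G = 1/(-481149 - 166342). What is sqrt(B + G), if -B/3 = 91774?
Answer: I*sqrt(115427260407538573)/647491 ≈ 524.71*I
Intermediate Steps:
B = -275322 (B = -3*91774 = -275322)
G = -1/647491 (G = 1/(-647491) = -1/647491 ≈ -1.5444e-6)
sqrt(B + G) = sqrt(-275322 - 1/647491) = sqrt(-178268517103/647491) = I*sqrt(115427260407538573)/647491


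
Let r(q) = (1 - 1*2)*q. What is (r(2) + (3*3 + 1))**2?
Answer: 64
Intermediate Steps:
r(q) = -q (r(q) = (1 - 2)*q = -q)
(r(2) + (3*3 + 1))**2 = (-1*2 + (3*3 + 1))**2 = (-2 + (9 + 1))**2 = (-2 + 10)**2 = 8**2 = 64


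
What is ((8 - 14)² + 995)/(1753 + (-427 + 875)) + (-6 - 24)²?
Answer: 1981931/2201 ≈ 900.47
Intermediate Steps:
((8 - 14)² + 995)/(1753 + (-427 + 875)) + (-6 - 24)² = ((-6)² + 995)/(1753 + 448) + (-30)² = (36 + 995)/2201 + 900 = 1031*(1/2201) + 900 = 1031/2201 + 900 = 1981931/2201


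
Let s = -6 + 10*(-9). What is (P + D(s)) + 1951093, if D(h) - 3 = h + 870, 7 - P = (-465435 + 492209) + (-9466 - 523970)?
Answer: 2458539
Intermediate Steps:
P = 506669 (P = 7 - ((-465435 + 492209) + (-9466 - 523970)) = 7 - (26774 - 533436) = 7 - 1*(-506662) = 7 + 506662 = 506669)
s = -96 (s = -6 - 90 = -96)
D(h) = 873 + h (D(h) = 3 + (h + 870) = 3 + (870 + h) = 873 + h)
(P + D(s)) + 1951093 = (506669 + (873 - 96)) + 1951093 = (506669 + 777) + 1951093 = 507446 + 1951093 = 2458539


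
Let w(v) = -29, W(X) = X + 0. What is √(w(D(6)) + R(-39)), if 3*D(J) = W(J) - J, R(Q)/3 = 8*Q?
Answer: I*√965 ≈ 31.064*I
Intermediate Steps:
R(Q) = 24*Q (R(Q) = 3*(8*Q) = 24*Q)
W(X) = X
D(J) = 0 (D(J) = (J - J)/3 = (⅓)*0 = 0)
√(w(D(6)) + R(-39)) = √(-29 + 24*(-39)) = √(-29 - 936) = √(-965) = I*√965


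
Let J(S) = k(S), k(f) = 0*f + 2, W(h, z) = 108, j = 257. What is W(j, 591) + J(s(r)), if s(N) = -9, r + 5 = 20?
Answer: 110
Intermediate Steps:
r = 15 (r = -5 + 20 = 15)
k(f) = 2 (k(f) = 0 + 2 = 2)
J(S) = 2
W(j, 591) + J(s(r)) = 108 + 2 = 110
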